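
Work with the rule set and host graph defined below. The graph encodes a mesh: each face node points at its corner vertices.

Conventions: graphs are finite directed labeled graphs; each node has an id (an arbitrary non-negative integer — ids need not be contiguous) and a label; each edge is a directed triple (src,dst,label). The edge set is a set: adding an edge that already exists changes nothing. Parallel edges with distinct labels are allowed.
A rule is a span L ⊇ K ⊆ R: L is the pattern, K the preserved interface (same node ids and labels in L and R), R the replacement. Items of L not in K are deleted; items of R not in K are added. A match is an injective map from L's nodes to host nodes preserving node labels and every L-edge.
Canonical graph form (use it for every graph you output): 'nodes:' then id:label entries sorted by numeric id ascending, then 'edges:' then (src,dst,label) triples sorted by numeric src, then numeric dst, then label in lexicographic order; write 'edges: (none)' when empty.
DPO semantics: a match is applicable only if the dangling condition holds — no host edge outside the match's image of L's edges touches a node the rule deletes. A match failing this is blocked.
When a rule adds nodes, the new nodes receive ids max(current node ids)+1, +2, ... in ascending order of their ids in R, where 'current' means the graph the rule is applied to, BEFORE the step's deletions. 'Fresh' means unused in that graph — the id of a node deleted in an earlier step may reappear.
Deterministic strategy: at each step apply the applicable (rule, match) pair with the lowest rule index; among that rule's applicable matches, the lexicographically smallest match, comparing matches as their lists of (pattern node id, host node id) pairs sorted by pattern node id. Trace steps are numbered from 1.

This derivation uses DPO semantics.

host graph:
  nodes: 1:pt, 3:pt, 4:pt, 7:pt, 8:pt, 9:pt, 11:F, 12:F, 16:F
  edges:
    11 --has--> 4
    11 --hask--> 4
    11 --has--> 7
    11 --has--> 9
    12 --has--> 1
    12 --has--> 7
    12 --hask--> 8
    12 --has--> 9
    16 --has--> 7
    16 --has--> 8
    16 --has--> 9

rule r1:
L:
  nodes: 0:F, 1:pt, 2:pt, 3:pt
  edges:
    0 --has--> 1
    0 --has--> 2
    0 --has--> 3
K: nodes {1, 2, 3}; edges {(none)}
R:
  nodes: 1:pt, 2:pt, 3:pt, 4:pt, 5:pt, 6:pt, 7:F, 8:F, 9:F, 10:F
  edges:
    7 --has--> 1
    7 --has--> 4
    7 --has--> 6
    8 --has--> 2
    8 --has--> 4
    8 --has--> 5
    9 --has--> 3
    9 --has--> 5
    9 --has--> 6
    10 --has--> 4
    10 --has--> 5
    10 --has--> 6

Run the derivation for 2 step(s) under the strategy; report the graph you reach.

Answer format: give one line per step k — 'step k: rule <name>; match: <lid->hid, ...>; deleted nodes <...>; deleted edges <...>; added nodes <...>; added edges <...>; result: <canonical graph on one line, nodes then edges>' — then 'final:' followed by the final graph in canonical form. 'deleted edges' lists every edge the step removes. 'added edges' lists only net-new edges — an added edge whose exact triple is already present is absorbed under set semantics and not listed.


step 1: rule r1; match: 0->16, 1->7, 2->8, 3->9; deleted nodes 16; deleted edges (16,7,has); (16,8,has); (16,9,has); added nodes 17, 18, 19, 20, 21, 22, 23; added edges (20,7,has); (20,17,has); (20,19,has); (21,8,has); (21,17,has); (21,18,has); (22,9,has); (22,18,has); (22,19,has); (23,17,has); (23,18,has); (23,19,has); result: nodes: 1:pt, 3:pt, 4:pt, 7:pt, 8:pt, 9:pt, 11:F, 12:F, 17:pt, 18:pt, 19:pt, 20:F, 21:F, 22:F, 23:F edges: (11,4,has); (11,4,hask); (11,7,has); (11,9,has); (12,1,has); (12,7,has); (12,8,hask); (12,9,has); (20,7,has); (20,17,has); (20,19,has); (21,8,has); (21,17,has); (21,18,has); (22,9,has); (22,18,has); (22,19,has); (23,17,has); (23,18,has); (23,19,has)
step 2: rule r1; match: 0->20, 1->7, 2->17, 3->19; deleted nodes 20; deleted edges (20,7,has); (20,17,has); (20,19,has); added nodes 24, 25, 26, 27, 28, 29, 30; added edges (27,7,has); (27,24,has); (27,26,has); (28,17,has); (28,24,has); (28,25,has); (29,19,has); (29,25,has); (29,26,has); (30,24,has); (30,25,has); (30,26,has); result: nodes: 1:pt, 3:pt, 4:pt, 7:pt, 8:pt, 9:pt, 11:F, 12:F, 17:pt, 18:pt, 19:pt, 21:F, 22:F, 23:F, 24:pt, 25:pt, 26:pt, 27:F, 28:F, 29:F, 30:F edges: (11,4,has); (11,4,hask); (11,7,has); (11,9,has); (12,1,has); (12,7,has); (12,8,hask); (12,9,has); (21,8,has); (21,17,has); (21,18,has); (22,9,has); (22,18,has); (22,19,has); (23,17,has); (23,18,has); (23,19,has); (27,7,has); (27,24,has); (27,26,has); (28,17,has); (28,24,has); (28,25,has); (29,19,has); (29,25,has); (29,26,has); (30,24,has); (30,25,has); (30,26,has)
final:
nodes: 1:pt, 3:pt, 4:pt, 7:pt, 8:pt, 9:pt, 11:F, 12:F, 17:pt, 18:pt, 19:pt, 21:F, 22:F, 23:F, 24:pt, 25:pt, 26:pt, 27:F, 28:F, 29:F, 30:F
edges: (11,4,has); (11,4,hask); (11,7,has); (11,9,has); (12,1,has); (12,7,has); (12,8,hask); (12,9,has); (21,8,has); (21,17,has); (21,18,has); (22,9,has); (22,18,has); (22,19,has); (23,17,has); (23,18,has); (23,19,has); (27,7,has); (27,24,has); (27,26,has); (28,17,has); (28,24,has); (28,25,has); (29,19,has); (29,25,has); (29,26,has); (30,24,has); (30,25,has); (30,26,has)


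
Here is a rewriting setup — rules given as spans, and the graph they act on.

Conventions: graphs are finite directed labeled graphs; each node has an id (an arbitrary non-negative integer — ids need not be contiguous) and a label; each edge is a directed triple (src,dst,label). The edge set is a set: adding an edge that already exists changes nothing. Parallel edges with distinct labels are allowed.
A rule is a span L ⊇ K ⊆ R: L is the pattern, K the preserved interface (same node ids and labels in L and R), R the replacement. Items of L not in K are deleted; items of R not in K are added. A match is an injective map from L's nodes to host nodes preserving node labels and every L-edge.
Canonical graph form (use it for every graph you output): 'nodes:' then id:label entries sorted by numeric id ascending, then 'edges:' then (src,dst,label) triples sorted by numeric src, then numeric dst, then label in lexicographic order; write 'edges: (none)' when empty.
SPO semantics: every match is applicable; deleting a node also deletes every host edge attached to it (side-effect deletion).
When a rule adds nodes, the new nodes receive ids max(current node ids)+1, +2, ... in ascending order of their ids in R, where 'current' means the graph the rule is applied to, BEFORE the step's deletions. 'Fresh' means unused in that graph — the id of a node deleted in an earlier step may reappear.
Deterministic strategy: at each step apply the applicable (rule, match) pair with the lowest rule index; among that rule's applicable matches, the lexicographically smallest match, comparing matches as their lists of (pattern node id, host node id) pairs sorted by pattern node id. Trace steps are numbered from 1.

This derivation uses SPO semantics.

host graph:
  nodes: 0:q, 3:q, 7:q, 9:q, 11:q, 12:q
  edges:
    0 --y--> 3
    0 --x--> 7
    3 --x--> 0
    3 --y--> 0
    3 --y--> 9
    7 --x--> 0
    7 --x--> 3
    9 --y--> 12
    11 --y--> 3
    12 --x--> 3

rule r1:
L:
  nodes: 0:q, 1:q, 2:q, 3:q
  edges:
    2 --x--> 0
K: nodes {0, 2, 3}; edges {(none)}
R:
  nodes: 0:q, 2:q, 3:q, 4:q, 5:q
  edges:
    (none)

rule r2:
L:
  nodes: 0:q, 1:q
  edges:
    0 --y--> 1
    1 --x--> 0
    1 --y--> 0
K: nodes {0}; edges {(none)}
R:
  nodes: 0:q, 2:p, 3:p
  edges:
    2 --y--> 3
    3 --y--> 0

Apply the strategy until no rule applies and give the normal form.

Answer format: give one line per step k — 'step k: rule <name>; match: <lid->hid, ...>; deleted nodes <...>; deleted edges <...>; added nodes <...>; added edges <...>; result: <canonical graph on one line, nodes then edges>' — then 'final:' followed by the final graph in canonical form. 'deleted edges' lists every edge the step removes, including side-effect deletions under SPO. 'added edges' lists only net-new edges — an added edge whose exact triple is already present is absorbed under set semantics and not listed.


step 1: rule r1; match: 0->0, 1->3, 2->7, 3->9; deleted nodes 3; deleted edges (0,3,y); (3,0,x); (3,0,y); (3,9,y); (7,0,x); (7,3,x); (11,3,y); (12,3,x); added nodes 13, 14; added edges (none); result: nodes: 0:q, 7:q, 9:q, 11:q, 12:q, 13:q, 14:q edges: (0,7,x); (9,12,y)
step 2: rule r1; match: 0->7, 1->9, 2->0, 3->11; deleted nodes 9; deleted edges (0,7,x); (9,12,y); added nodes 15, 16; added edges (none); result: nodes: 0:q, 7:q, 11:q, 12:q, 13:q, 14:q, 15:q, 16:q edges: (none)
final:
nodes: 0:q, 7:q, 11:q, 12:q, 13:q, 14:q, 15:q, 16:q
edges: (none)


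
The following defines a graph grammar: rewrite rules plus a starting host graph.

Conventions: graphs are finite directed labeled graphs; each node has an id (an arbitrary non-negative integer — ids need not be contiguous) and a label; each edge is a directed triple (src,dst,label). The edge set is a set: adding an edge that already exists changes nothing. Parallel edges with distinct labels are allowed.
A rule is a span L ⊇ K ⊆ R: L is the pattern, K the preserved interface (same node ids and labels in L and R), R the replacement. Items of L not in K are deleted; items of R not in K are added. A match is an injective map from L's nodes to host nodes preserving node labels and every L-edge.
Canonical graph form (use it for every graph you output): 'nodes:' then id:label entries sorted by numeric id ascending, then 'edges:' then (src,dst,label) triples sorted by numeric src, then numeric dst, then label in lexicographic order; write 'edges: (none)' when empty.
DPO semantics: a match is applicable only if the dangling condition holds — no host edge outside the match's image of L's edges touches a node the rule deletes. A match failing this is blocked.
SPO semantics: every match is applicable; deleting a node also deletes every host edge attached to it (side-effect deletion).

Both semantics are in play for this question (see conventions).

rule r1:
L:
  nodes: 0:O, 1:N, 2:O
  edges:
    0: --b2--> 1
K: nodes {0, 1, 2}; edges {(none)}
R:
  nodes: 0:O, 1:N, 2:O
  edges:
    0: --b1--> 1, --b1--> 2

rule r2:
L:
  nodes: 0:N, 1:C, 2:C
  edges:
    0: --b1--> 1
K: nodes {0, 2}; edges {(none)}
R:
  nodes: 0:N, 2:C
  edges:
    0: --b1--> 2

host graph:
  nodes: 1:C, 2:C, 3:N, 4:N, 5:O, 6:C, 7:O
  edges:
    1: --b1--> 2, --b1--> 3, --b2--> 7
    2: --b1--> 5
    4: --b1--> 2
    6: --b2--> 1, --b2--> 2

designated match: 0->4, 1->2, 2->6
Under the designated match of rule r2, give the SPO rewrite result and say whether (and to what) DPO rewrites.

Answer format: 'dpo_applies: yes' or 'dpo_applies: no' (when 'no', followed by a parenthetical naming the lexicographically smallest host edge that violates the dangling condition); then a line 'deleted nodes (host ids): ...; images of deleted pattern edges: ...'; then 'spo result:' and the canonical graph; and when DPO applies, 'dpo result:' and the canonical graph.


dpo_applies: no
(the rule deletes node 2, which keeps host edge (1,2,b1) outside the match image — the dangling condition fails, DPO blocks; SPO proceeds and side-deletes such edges)
deleted nodes (host ids): 2; images of deleted pattern edges: (4,2,b1)
spo result:
nodes: 1:C, 3:N, 4:N, 5:O, 6:C, 7:O
edges: (1,3,b1); (1,7,b2); (4,6,b1); (6,1,b2)


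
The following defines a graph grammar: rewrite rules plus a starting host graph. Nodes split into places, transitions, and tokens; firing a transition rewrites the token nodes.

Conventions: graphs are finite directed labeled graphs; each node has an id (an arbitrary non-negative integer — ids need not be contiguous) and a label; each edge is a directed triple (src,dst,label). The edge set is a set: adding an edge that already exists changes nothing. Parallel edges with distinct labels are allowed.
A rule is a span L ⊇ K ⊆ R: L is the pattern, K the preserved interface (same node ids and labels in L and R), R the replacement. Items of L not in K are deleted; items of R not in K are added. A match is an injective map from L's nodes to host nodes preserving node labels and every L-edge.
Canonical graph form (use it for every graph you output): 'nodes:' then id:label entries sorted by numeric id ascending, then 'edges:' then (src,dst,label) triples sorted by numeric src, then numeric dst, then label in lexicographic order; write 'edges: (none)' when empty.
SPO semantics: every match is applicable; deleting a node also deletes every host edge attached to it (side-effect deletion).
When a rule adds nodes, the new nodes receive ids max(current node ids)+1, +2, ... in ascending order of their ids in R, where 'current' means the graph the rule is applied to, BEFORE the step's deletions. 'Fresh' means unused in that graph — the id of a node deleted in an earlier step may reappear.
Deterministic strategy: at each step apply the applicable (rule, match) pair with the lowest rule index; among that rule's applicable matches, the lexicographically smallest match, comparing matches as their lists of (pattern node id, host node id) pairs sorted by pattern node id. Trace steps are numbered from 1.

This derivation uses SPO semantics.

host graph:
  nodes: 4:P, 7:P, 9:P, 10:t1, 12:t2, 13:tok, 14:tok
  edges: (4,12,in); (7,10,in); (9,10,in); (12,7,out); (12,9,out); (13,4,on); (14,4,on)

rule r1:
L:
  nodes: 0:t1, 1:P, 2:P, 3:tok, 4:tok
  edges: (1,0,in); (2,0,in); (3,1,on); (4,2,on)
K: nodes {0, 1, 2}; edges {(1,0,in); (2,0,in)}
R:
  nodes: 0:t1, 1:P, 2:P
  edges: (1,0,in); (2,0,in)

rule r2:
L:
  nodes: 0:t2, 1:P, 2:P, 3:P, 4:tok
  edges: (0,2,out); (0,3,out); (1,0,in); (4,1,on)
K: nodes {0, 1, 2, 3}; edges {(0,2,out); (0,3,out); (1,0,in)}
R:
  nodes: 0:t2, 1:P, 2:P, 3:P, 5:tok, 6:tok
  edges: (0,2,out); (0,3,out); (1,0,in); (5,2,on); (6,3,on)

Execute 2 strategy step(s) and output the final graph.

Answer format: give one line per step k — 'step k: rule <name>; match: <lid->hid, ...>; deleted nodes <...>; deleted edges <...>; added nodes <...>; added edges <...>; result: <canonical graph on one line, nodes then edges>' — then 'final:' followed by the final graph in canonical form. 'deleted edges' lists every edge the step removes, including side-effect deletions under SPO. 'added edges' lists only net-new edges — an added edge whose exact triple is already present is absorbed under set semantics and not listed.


step 1: rule r2; match: 0->12, 1->4, 2->7, 3->9, 4->13; deleted nodes 13; deleted edges (13,4,on); added nodes 15, 16; added edges (15,7,on); (16,9,on); result: nodes: 4:P, 7:P, 9:P, 10:t1, 12:t2, 14:tok, 15:tok, 16:tok edges: (4,12,in); (7,10,in); (9,10,in); (12,7,out); (12,9,out); (14,4,on); (15,7,on); (16,9,on)
step 2: rule r1; match: 0->10, 1->7, 2->9, 3->15, 4->16; deleted nodes 15, 16; deleted edges (15,7,on); (16,9,on); added nodes (none); added edges (none); result: nodes: 4:P, 7:P, 9:P, 10:t1, 12:t2, 14:tok edges: (4,12,in); (7,10,in); (9,10,in); (12,7,out); (12,9,out); (14,4,on)
final:
nodes: 4:P, 7:P, 9:P, 10:t1, 12:t2, 14:tok
edges: (4,12,in); (7,10,in); (9,10,in); (12,7,out); (12,9,out); (14,4,on)


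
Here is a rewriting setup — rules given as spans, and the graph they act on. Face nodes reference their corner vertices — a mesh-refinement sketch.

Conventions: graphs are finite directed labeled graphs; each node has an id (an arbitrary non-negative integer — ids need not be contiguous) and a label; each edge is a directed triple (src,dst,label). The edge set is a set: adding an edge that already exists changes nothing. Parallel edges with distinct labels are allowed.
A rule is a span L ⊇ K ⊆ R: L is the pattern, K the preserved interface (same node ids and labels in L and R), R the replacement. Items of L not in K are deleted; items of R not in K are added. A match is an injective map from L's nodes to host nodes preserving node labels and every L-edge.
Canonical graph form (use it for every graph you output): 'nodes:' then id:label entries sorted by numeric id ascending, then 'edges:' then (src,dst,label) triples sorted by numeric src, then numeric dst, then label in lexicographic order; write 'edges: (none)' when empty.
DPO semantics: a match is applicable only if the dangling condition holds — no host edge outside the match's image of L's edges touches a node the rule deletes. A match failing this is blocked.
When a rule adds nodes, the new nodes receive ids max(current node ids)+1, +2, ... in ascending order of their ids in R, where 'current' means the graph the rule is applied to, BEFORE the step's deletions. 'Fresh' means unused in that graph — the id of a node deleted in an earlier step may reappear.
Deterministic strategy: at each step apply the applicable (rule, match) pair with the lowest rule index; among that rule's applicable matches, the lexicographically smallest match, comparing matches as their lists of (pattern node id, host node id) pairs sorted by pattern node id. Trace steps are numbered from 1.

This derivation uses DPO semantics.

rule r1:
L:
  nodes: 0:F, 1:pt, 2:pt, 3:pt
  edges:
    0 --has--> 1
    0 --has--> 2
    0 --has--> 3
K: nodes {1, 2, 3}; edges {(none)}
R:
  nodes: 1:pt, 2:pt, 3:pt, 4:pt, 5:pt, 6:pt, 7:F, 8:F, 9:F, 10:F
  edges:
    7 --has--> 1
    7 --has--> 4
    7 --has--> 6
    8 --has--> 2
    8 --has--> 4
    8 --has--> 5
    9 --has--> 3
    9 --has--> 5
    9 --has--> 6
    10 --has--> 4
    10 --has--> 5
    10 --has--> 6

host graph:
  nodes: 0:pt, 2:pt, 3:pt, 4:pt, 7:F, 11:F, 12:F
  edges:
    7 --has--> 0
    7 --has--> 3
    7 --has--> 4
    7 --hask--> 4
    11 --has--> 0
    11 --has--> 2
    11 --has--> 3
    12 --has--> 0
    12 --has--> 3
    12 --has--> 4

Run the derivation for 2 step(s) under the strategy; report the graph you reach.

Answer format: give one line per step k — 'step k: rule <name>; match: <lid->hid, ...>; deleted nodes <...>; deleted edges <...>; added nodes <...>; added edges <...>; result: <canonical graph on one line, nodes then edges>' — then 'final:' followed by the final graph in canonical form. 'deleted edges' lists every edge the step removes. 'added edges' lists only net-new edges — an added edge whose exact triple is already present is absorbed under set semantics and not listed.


step 1: rule r1; match: 0->11, 1->0, 2->2, 3->3; deleted nodes 11; deleted edges (11,0,has); (11,2,has); (11,3,has); added nodes 13, 14, 15, 16, 17, 18, 19; added edges (16,0,has); (16,13,has); (16,15,has); (17,2,has); (17,13,has); (17,14,has); (18,3,has); (18,14,has); (18,15,has); (19,13,has); (19,14,has); (19,15,has); result: nodes: 0:pt, 2:pt, 3:pt, 4:pt, 7:F, 12:F, 13:pt, 14:pt, 15:pt, 16:F, 17:F, 18:F, 19:F edges: (7,0,has); (7,3,has); (7,4,has); (7,4,hask); (12,0,has); (12,3,has); (12,4,has); (16,0,has); (16,13,has); (16,15,has); (17,2,has); (17,13,has); (17,14,has); (18,3,has); (18,14,has); (18,15,has); (19,13,has); (19,14,has); (19,15,has)
step 2: rule r1; match: 0->12, 1->0, 2->3, 3->4; deleted nodes 12; deleted edges (12,0,has); (12,3,has); (12,4,has); added nodes 20, 21, 22, 23, 24, 25, 26; added edges (23,0,has); (23,20,has); (23,22,has); (24,3,has); (24,20,has); (24,21,has); (25,4,has); (25,21,has); (25,22,has); (26,20,has); (26,21,has); (26,22,has); result: nodes: 0:pt, 2:pt, 3:pt, 4:pt, 7:F, 13:pt, 14:pt, 15:pt, 16:F, 17:F, 18:F, 19:F, 20:pt, 21:pt, 22:pt, 23:F, 24:F, 25:F, 26:F edges: (7,0,has); (7,3,has); (7,4,has); (7,4,hask); (16,0,has); (16,13,has); (16,15,has); (17,2,has); (17,13,has); (17,14,has); (18,3,has); (18,14,has); (18,15,has); (19,13,has); (19,14,has); (19,15,has); (23,0,has); (23,20,has); (23,22,has); (24,3,has); (24,20,has); (24,21,has); (25,4,has); (25,21,has); (25,22,has); (26,20,has); (26,21,has); (26,22,has)
final:
nodes: 0:pt, 2:pt, 3:pt, 4:pt, 7:F, 13:pt, 14:pt, 15:pt, 16:F, 17:F, 18:F, 19:F, 20:pt, 21:pt, 22:pt, 23:F, 24:F, 25:F, 26:F
edges: (7,0,has); (7,3,has); (7,4,has); (7,4,hask); (16,0,has); (16,13,has); (16,15,has); (17,2,has); (17,13,has); (17,14,has); (18,3,has); (18,14,has); (18,15,has); (19,13,has); (19,14,has); (19,15,has); (23,0,has); (23,20,has); (23,22,has); (24,3,has); (24,20,has); (24,21,has); (25,4,has); (25,21,has); (25,22,has); (26,20,has); (26,21,has); (26,22,has)


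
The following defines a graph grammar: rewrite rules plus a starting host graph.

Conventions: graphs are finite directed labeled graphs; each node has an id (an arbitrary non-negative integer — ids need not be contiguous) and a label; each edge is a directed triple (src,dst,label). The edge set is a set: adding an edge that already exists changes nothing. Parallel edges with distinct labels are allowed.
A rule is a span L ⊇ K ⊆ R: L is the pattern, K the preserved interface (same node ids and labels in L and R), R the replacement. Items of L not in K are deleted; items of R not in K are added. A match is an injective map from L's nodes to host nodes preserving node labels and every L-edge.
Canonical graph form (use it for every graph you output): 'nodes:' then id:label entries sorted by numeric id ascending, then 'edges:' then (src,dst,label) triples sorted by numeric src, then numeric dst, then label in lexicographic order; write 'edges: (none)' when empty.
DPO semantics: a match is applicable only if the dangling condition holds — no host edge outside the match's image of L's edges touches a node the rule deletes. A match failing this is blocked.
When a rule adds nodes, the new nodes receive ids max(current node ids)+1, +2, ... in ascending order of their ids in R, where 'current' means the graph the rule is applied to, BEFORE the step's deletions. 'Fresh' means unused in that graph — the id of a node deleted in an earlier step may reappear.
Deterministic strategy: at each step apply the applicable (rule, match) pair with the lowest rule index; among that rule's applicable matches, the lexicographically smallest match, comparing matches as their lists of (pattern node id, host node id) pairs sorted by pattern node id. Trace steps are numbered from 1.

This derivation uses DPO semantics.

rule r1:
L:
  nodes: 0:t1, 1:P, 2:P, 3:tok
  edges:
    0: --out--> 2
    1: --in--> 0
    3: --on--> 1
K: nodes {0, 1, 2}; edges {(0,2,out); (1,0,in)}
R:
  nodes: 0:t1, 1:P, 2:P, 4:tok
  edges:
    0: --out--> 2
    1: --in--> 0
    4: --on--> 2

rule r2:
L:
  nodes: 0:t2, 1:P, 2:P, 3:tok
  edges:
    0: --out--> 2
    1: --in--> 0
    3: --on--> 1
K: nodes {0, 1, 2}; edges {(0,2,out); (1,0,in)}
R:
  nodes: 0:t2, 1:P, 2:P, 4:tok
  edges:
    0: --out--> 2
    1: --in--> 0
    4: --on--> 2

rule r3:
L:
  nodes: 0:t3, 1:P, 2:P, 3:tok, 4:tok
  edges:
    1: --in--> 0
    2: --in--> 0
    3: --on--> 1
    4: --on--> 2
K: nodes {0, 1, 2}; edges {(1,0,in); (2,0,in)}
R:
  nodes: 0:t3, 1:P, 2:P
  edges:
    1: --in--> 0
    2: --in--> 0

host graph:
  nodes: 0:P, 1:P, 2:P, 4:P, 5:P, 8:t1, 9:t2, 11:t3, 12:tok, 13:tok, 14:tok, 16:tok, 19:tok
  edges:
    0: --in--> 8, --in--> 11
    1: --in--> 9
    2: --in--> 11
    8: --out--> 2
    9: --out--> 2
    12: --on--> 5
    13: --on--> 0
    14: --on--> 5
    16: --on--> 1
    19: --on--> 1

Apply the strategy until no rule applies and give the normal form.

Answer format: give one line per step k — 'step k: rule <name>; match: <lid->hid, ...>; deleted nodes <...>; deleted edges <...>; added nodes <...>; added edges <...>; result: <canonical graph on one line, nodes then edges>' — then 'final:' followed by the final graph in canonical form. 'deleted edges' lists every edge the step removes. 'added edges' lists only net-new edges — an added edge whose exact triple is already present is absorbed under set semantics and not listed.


step 1: rule r1; match: 0->8, 1->0, 2->2, 3->13; deleted nodes 13; deleted edges (13,0,on); added nodes 20; added edges (20,2,on); result: nodes: 0:P, 1:P, 2:P, 4:P, 5:P, 8:t1, 9:t2, 11:t3, 12:tok, 14:tok, 16:tok, 19:tok, 20:tok edges: (0,8,in); (0,11,in); (1,9,in); (2,11,in); (8,2,out); (9,2,out); (12,5,on); (14,5,on); (16,1,on); (19,1,on); (20,2,on)
step 2: rule r2; match: 0->9, 1->1, 2->2, 3->16; deleted nodes 16; deleted edges (16,1,on); added nodes 21; added edges (21,2,on); result: nodes: 0:P, 1:P, 2:P, 4:P, 5:P, 8:t1, 9:t2, 11:t3, 12:tok, 14:tok, 19:tok, 20:tok, 21:tok edges: (0,8,in); (0,11,in); (1,9,in); (2,11,in); (8,2,out); (9,2,out); (12,5,on); (14,5,on); (19,1,on); (20,2,on); (21,2,on)
step 3: rule r2; match: 0->9, 1->1, 2->2, 3->19; deleted nodes 19; deleted edges (19,1,on); added nodes 22; added edges (22,2,on); result: nodes: 0:P, 1:P, 2:P, 4:P, 5:P, 8:t1, 9:t2, 11:t3, 12:tok, 14:tok, 20:tok, 21:tok, 22:tok edges: (0,8,in); (0,11,in); (1,9,in); (2,11,in); (8,2,out); (9,2,out); (12,5,on); (14,5,on); (20,2,on); (21,2,on); (22,2,on)
final:
nodes: 0:P, 1:P, 2:P, 4:P, 5:P, 8:t1, 9:t2, 11:t3, 12:tok, 14:tok, 20:tok, 21:tok, 22:tok
edges: (0,8,in); (0,11,in); (1,9,in); (2,11,in); (8,2,out); (9,2,out); (12,5,on); (14,5,on); (20,2,on); (21,2,on); (22,2,on)


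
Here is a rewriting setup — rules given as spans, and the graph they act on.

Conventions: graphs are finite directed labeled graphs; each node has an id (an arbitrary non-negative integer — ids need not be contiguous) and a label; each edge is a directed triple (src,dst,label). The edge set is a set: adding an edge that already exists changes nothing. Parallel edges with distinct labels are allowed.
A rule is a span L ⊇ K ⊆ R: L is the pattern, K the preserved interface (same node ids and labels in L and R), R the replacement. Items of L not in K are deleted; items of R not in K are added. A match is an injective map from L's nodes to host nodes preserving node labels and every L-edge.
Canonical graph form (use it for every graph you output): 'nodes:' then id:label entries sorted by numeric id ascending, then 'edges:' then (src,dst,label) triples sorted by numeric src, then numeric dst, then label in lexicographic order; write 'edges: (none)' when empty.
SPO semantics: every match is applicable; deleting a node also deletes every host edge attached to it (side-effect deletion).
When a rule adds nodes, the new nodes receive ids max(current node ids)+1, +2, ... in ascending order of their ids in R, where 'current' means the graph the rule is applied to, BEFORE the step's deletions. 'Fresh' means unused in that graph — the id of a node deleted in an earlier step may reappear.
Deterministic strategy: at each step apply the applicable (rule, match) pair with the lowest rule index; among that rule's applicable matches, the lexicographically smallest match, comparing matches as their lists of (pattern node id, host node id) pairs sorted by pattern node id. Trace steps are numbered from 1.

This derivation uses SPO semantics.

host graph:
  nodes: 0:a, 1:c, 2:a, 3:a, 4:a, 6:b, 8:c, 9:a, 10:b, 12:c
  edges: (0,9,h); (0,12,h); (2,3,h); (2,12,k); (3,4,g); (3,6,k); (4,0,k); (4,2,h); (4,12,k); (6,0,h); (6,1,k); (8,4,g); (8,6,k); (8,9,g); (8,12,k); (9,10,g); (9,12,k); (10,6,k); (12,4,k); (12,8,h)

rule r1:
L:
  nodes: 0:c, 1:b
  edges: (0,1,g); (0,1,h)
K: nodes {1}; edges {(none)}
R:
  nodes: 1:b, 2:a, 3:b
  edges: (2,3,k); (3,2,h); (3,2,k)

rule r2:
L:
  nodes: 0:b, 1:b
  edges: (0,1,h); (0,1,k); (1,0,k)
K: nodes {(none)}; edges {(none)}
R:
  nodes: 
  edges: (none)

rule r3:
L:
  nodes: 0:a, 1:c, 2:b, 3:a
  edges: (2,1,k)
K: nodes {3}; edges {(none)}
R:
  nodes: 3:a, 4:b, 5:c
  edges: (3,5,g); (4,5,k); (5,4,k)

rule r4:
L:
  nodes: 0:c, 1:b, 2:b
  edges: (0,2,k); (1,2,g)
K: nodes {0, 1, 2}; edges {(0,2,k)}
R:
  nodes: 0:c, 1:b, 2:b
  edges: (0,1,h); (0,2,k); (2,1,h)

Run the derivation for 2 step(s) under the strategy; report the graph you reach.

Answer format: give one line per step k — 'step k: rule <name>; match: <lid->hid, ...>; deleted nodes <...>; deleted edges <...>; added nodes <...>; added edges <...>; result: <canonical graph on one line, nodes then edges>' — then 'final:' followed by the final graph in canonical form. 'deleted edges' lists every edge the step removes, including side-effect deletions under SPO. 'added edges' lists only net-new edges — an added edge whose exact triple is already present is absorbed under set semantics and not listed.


step 1: rule r3; match: 0->0, 1->1, 2->6, 3->2; deleted nodes 0, 1, 6; deleted edges (0,9,h); (0,12,h); (3,6,k); (4,0,k); (6,0,h); (6,1,k); (8,6,k); (10,6,k); added nodes 13, 14; added edges (2,14,g); (13,14,k); (14,13,k); result: nodes: 2:a, 3:a, 4:a, 8:c, 9:a, 10:b, 12:c, 13:b, 14:c edges: (2,3,h); (2,12,k); (2,14,g); (3,4,g); (4,2,h); (4,12,k); (8,4,g); (8,9,g); (8,12,k); (9,10,g); (9,12,k); (12,4,k); (12,8,h); (13,14,k); (14,13,k)
step 2: rule r3; match: 0->2, 1->14, 2->13, 3->3; deleted nodes 2, 13, 14; deleted edges (2,3,h); (2,12,k); (2,14,g); (4,2,h); (13,14,k); (14,13,k); added nodes 15, 16; added edges (3,16,g); (15,16,k); (16,15,k); result: nodes: 3:a, 4:a, 8:c, 9:a, 10:b, 12:c, 15:b, 16:c edges: (3,4,g); (3,16,g); (4,12,k); (8,4,g); (8,9,g); (8,12,k); (9,10,g); (9,12,k); (12,4,k); (12,8,h); (15,16,k); (16,15,k)
final:
nodes: 3:a, 4:a, 8:c, 9:a, 10:b, 12:c, 15:b, 16:c
edges: (3,4,g); (3,16,g); (4,12,k); (8,4,g); (8,9,g); (8,12,k); (9,10,g); (9,12,k); (12,4,k); (12,8,h); (15,16,k); (16,15,k)


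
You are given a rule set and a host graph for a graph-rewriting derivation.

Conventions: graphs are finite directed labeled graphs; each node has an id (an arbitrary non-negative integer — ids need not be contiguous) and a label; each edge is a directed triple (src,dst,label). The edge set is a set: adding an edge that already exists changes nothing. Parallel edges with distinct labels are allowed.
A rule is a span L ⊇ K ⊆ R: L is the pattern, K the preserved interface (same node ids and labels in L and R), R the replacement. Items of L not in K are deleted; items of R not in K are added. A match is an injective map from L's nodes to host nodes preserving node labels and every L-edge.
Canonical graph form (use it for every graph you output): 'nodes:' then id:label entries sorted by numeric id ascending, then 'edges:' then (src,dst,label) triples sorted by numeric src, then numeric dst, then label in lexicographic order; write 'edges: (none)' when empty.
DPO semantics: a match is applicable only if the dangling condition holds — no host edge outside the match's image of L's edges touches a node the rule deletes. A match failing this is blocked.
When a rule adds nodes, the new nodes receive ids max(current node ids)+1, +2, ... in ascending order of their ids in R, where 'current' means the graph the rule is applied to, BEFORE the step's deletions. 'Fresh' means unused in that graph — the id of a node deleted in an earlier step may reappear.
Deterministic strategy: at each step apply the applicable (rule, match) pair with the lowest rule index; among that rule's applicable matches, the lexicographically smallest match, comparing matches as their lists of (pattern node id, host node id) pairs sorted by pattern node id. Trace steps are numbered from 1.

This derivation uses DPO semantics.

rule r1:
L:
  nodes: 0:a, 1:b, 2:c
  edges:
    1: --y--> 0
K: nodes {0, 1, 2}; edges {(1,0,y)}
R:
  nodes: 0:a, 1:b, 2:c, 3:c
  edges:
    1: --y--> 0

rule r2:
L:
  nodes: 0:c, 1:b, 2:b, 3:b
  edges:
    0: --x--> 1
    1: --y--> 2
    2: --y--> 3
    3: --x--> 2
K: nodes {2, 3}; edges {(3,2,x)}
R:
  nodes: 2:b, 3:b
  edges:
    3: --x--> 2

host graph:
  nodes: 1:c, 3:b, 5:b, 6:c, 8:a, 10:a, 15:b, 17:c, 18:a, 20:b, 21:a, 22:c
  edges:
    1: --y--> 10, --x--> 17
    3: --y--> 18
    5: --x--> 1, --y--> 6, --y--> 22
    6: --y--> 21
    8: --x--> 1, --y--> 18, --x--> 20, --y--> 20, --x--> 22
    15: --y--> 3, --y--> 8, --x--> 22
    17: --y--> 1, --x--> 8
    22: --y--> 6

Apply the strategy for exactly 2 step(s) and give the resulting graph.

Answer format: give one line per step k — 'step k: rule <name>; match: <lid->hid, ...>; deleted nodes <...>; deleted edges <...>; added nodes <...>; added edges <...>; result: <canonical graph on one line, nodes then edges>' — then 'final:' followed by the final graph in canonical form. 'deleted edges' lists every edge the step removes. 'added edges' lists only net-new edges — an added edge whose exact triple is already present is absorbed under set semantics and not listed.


step 1: rule r1; match: 0->8, 1->15, 2->1; deleted nodes (none); deleted edges (none); added nodes 23; added edges (none); result: nodes: 1:c, 3:b, 5:b, 6:c, 8:a, 10:a, 15:b, 17:c, 18:a, 20:b, 21:a, 22:c, 23:c edges: (1,10,y); (1,17,x); (3,18,y); (5,1,x); (5,6,y); (5,22,y); (6,21,y); (8,1,x); (8,18,y); (8,20,x); (8,20,y); (8,22,x); (15,3,y); (15,8,y); (15,22,x); (17,1,y); (17,8,x); (22,6,y)
step 2: rule r1; match: 0->8, 1->15, 2->1; deleted nodes (none); deleted edges (none); added nodes 24; added edges (none); result: nodes: 1:c, 3:b, 5:b, 6:c, 8:a, 10:a, 15:b, 17:c, 18:a, 20:b, 21:a, 22:c, 23:c, 24:c edges: (1,10,y); (1,17,x); (3,18,y); (5,1,x); (5,6,y); (5,22,y); (6,21,y); (8,1,x); (8,18,y); (8,20,x); (8,20,y); (8,22,x); (15,3,y); (15,8,y); (15,22,x); (17,1,y); (17,8,x); (22,6,y)
final:
nodes: 1:c, 3:b, 5:b, 6:c, 8:a, 10:a, 15:b, 17:c, 18:a, 20:b, 21:a, 22:c, 23:c, 24:c
edges: (1,10,y); (1,17,x); (3,18,y); (5,1,x); (5,6,y); (5,22,y); (6,21,y); (8,1,x); (8,18,y); (8,20,x); (8,20,y); (8,22,x); (15,3,y); (15,8,y); (15,22,x); (17,1,y); (17,8,x); (22,6,y)


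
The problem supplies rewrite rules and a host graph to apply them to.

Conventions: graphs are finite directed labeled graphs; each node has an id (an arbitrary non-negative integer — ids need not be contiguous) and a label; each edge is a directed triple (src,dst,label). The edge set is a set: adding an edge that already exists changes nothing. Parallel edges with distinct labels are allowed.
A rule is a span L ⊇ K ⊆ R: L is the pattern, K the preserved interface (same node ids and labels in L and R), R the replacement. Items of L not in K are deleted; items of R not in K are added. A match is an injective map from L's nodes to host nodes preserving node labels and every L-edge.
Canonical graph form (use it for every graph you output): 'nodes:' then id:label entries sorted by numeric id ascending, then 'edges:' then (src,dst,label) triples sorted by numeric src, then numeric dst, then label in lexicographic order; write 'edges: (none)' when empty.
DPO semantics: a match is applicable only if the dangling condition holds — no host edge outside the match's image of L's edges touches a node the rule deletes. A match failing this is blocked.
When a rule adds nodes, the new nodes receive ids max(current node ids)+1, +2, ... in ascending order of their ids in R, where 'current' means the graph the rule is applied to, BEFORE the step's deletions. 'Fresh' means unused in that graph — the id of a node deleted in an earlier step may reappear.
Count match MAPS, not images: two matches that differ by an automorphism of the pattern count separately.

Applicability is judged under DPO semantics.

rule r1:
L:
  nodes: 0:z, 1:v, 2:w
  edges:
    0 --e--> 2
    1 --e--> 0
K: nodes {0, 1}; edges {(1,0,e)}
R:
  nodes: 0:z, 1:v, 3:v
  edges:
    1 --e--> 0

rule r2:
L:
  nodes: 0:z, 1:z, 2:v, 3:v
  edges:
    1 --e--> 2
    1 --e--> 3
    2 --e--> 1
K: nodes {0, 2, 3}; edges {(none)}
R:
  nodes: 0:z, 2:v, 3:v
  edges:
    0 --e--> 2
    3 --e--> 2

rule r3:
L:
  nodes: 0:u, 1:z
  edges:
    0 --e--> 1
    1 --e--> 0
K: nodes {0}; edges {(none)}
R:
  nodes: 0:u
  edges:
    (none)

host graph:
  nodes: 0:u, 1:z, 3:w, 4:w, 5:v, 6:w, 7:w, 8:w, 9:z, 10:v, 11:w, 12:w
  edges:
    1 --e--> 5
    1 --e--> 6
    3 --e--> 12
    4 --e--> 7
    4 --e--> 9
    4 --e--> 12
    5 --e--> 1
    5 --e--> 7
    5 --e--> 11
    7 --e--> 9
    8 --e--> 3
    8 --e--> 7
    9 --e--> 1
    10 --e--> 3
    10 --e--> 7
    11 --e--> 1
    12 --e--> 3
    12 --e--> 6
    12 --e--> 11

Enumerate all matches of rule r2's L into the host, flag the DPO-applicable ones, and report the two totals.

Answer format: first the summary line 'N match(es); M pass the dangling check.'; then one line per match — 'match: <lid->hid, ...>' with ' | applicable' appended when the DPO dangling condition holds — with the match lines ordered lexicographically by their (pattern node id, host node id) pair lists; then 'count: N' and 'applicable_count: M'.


0 match(es); 0 pass the dangling check.
count: 0
applicable_count: 0


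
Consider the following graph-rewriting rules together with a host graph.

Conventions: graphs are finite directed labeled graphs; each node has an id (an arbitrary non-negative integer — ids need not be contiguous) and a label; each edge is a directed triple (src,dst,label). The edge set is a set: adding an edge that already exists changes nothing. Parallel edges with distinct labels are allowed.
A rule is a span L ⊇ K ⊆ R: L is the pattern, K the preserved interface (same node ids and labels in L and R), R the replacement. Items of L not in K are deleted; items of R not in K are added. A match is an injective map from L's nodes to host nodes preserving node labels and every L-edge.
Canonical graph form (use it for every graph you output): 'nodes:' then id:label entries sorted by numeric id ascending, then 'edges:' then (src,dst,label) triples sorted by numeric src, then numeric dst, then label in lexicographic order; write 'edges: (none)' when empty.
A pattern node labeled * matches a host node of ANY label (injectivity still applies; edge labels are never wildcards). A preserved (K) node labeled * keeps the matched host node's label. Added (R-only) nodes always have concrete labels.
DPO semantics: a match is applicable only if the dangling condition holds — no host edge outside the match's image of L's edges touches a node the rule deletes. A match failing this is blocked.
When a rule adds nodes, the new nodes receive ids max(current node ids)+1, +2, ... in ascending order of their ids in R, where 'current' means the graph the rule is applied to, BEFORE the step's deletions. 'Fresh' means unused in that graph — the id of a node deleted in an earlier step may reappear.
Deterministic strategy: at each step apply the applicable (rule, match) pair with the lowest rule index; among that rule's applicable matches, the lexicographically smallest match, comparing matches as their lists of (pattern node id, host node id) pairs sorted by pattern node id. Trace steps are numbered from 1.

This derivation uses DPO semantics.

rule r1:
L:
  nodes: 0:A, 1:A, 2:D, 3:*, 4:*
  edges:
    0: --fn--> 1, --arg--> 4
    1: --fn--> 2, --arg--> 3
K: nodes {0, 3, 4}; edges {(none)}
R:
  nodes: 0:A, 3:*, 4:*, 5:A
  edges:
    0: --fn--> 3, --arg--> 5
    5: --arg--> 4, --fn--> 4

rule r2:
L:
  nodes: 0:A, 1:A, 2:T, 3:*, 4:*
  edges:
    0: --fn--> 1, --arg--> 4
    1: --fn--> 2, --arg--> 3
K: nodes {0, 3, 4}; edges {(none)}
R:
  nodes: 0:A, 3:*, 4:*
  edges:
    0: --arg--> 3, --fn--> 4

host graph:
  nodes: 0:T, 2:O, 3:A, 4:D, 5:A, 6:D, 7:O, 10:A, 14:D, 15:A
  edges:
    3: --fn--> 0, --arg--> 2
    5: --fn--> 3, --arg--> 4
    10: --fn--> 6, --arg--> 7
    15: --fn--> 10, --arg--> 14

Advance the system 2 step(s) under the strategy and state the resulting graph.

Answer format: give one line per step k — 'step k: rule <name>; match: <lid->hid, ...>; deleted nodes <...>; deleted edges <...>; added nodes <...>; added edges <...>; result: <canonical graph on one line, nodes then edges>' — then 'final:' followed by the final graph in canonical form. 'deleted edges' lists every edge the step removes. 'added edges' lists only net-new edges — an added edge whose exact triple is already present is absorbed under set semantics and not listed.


step 1: rule r1; match: 0->15, 1->10, 2->6, 3->7, 4->14; deleted nodes 6, 10; deleted edges (10,6,fn); (10,7,arg); (15,10,fn); (15,14,arg); added nodes 16; added edges (15,7,fn); (15,16,arg); (16,14,arg); (16,14,fn); result: nodes: 0:T, 2:O, 3:A, 4:D, 5:A, 7:O, 14:D, 15:A, 16:A edges: (3,0,fn); (3,2,arg); (5,3,fn); (5,4,arg); (15,7,fn); (15,16,arg); (16,14,arg); (16,14,fn)
step 2: rule r2; match: 0->5, 1->3, 2->0, 3->2, 4->4; deleted nodes 0, 3; deleted edges (3,0,fn); (3,2,arg); (5,3,fn); (5,4,arg); added nodes (none); added edges (5,2,arg); (5,4,fn); result: nodes: 2:O, 4:D, 5:A, 7:O, 14:D, 15:A, 16:A edges: (5,2,arg); (5,4,fn); (15,7,fn); (15,16,arg); (16,14,arg); (16,14,fn)
final:
nodes: 2:O, 4:D, 5:A, 7:O, 14:D, 15:A, 16:A
edges: (5,2,arg); (5,4,fn); (15,7,fn); (15,16,arg); (16,14,arg); (16,14,fn)


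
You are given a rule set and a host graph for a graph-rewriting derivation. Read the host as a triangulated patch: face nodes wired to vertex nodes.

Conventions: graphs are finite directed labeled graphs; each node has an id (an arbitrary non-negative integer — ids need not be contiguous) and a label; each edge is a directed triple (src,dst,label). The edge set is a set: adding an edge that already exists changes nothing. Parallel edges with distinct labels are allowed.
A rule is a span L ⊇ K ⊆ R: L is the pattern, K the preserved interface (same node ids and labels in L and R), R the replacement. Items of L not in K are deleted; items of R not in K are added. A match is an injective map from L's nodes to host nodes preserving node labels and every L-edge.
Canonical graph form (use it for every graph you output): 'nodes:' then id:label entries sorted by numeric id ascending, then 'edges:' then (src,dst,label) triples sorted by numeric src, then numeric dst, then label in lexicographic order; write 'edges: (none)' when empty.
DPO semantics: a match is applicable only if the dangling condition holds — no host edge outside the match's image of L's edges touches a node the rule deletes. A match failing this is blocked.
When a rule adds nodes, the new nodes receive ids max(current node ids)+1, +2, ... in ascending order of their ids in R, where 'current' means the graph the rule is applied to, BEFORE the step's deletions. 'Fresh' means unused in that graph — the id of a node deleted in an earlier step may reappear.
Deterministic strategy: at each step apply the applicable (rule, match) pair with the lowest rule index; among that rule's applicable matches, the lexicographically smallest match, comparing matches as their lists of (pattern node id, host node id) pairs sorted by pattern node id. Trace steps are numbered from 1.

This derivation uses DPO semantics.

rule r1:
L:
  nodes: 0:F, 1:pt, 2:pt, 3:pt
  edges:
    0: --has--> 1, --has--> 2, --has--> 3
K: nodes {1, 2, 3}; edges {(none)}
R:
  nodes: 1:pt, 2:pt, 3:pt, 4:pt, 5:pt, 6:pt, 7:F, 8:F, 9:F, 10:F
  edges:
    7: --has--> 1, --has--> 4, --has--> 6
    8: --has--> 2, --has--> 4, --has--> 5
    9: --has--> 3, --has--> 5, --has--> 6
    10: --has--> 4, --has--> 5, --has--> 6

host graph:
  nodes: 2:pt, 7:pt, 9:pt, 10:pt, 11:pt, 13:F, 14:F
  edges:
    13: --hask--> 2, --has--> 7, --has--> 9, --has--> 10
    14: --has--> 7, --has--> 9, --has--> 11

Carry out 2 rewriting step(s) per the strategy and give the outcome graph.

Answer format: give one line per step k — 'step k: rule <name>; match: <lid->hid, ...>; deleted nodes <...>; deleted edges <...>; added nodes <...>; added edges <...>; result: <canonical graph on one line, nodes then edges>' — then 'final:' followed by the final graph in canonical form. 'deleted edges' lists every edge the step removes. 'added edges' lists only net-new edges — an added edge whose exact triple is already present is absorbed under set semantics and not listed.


step 1: rule r1; match: 0->14, 1->7, 2->9, 3->11; deleted nodes 14; deleted edges (14,7,has); (14,9,has); (14,11,has); added nodes 15, 16, 17, 18, 19, 20, 21; added edges (18,7,has); (18,15,has); (18,17,has); (19,9,has); (19,15,has); (19,16,has); (20,11,has); (20,16,has); (20,17,has); (21,15,has); (21,16,has); (21,17,has); result: nodes: 2:pt, 7:pt, 9:pt, 10:pt, 11:pt, 13:F, 15:pt, 16:pt, 17:pt, 18:F, 19:F, 20:F, 21:F edges: (13,2,hask); (13,7,has); (13,9,has); (13,10,has); (18,7,has); (18,15,has); (18,17,has); (19,9,has); (19,15,has); (19,16,has); (20,11,has); (20,16,has); (20,17,has); (21,15,has); (21,16,has); (21,17,has)
step 2: rule r1; match: 0->18, 1->7, 2->15, 3->17; deleted nodes 18; deleted edges (18,7,has); (18,15,has); (18,17,has); added nodes 22, 23, 24, 25, 26, 27, 28; added edges (25,7,has); (25,22,has); (25,24,has); (26,15,has); (26,22,has); (26,23,has); (27,17,has); (27,23,has); (27,24,has); (28,22,has); (28,23,has); (28,24,has); result: nodes: 2:pt, 7:pt, 9:pt, 10:pt, 11:pt, 13:F, 15:pt, 16:pt, 17:pt, 19:F, 20:F, 21:F, 22:pt, 23:pt, 24:pt, 25:F, 26:F, 27:F, 28:F edges: (13,2,hask); (13,7,has); (13,9,has); (13,10,has); (19,9,has); (19,15,has); (19,16,has); (20,11,has); (20,16,has); (20,17,has); (21,15,has); (21,16,has); (21,17,has); (25,7,has); (25,22,has); (25,24,has); (26,15,has); (26,22,has); (26,23,has); (27,17,has); (27,23,has); (27,24,has); (28,22,has); (28,23,has); (28,24,has)
final:
nodes: 2:pt, 7:pt, 9:pt, 10:pt, 11:pt, 13:F, 15:pt, 16:pt, 17:pt, 19:F, 20:F, 21:F, 22:pt, 23:pt, 24:pt, 25:F, 26:F, 27:F, 28:F
edges: (13,2,hask); (13,7,has); (13,9,has); (13,10,has); (19,9,has); (19,15,has); (19,16,has); (20,11,has); (20,16,has); (20,17,has); (21,15,has); (21,16,has); (21,17,has); (25,7,has); (25,22,has); (25,24,has); (26,15,has); (26,22,has); (26,23,has); (27,17,has); (27,23,has); (27,24,has); (28,22,has); (28,23,has); (28,24,has)
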